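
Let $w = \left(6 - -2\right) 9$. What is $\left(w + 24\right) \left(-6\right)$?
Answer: $-576$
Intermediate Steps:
$w = 72$ ($w = \left(6 + 2\right) 9 = 8 \cdot 9 = 72$)
$\left(w + 24\right) \left(-6\right) = \left(72 + 24\right) \left(-6\right) = 96 \left(-6\right) = -576$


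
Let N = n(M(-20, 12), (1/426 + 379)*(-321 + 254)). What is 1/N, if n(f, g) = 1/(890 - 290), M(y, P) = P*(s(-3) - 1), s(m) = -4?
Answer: 600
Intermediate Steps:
M(y, P) = -5*P (M(y, P) = P*(-4 - 1) = P*(-5) = -5*P)
n(f, g) = 1/600
N = 1/600 ≈ 0.0016667
1/N = 1/(1/600) = 600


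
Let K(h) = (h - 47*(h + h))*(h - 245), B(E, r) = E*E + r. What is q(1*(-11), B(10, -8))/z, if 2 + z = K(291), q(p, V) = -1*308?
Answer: 77/311225 ≈ 0.00024741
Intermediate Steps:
B(E, r) = r + E² (B(E, r) = E² + r = r + E²)
K(h) = -93*h*(-245 + h) (K(h) = (h - 94*h)*(-245 + h) = (-93*h)*(-245 + h) = -93*h*(-245 + h))
q(p, V) = -308
z = -1244900 (z = -2 + 93*291*(245 - 1*291) = -2 + 93*291*(245 - 291) = -2 + 93*291*(-46) = -2 - 1244898 = -1244900)
q(1*(-11), B(10, -8))/z = -308/(-1244900) = -308*(-1/1244900) = 77/311225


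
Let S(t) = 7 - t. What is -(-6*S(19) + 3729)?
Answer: -3801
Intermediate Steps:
-(-6*S(19) + 3729) = -(-6*(7 - 1*19) + 3729) = -(-6*(7 - 19) + 3729) = -(-6*(-12) + 3729) = -(72 + 3729) = -1*3801 = -3801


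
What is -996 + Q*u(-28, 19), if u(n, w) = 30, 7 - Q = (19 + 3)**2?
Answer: -15306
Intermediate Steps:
Q = -477 (Q = 7 - (19 + 3)**2 = 7 - 1*22**2 = 7 - 1*484 = 7 - 484 = -477)
-996 + Q*u(-28, 19) = -996 - 477*30 = -996 - 14310 = -15306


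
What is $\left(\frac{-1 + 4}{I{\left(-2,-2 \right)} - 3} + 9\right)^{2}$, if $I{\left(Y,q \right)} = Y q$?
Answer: $144$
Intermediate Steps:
$\left(\frac{-1 + 4}{I{\left(-2,-2 \right)} - 3} + 9\right)^{2} = \left(\frac{-1 + 4}{\left(-2\right) \left(-2\right) - 3} + 9\right)^{2} = \left(\frac{3}{4 - 3} + 9\right)^{2} = \left(\frac{3}{1} + 9\right)^{2} = \left(3 \cdot 1 + 9\right)^{2} = \left(3 + 9\right)^{2} = 12^{2} = 144$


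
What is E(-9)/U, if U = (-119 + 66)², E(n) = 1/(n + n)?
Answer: -1/50562 ≈ -1.9778e-5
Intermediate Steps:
E(n) = 1/(2*n)
U = 2809 (U = (-53)² = 2809)
E(-9)/U = ((½)/(-9))/2809 = ((½)*(-⅑))*(1/2809) = -1/18*1/2809 = -1/50562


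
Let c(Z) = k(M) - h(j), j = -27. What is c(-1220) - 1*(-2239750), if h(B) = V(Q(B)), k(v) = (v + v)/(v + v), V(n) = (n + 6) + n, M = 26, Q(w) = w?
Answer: 2239799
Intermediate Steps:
V(n) = 6 + 2*n (V(n) = (6 + n) + n = 6 + 2*n)
k(v) = 1 (k(v) = (2*v)/((2*v)) = (2*v)*(1/(2*v)) = 1)
h(B) = 6 + 2*B
c(Z) = 49 (c(Z) = 1 - (6 + 2*(-27)) = 1 - (6 - 54) = 1 - 1*(-48) = 1 + 48 = 49)
c(-1220) - 1*(-2239750) = 49 - 1*(-2239750) = 49 + 2239750 = 2239799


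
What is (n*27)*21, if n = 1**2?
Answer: 567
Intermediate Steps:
n = 1
(n*27)*21 = (1*27)*21 = 27*21 = 567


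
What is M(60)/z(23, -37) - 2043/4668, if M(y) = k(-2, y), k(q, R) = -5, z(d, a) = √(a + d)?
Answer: -681/1556 + 5*I*√14/14 ≈ -0.43766 + 1.3363*I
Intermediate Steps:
M(y) = -5
M(60)/z(23, -37) - 2043/4668 = -5/√(-37 + 23) - 2043/4668 = -5*(-I*√14/14) - 2043*1/4668 = -5*(-I*√14/14) - 681/1556 = -(-5)*I*√14/14 - 681/1556 = 5*I*√14/14 - 681/1556 = -681/1556 + 5*I*√14/14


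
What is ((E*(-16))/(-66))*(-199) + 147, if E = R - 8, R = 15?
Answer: -6293/33 ≈ -190.70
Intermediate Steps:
E = 7 (E = 15 - 8 = 7)
((E*(-16))/(-66))*(-199) + 147 = ((7*(-16))/(-66))*(-199) + 147 = -112*(-1/66)*(-199) + 147 = (56/33)*(-199) + 147 = -11144/33 + 147 = -6293/33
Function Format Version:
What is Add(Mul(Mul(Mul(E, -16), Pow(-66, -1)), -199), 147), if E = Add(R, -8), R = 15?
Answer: Rational(-6293, 33) ≈ -190.70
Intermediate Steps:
E = 7 (E = Add(15, -8) = 7)
Add(Mul(Mul(Mul(E, -16), Pow(-66, -1)), -199), 147) = Add(Mul(Mul(Mul(7, -16), Pow(-66, -1)), -199), 147) = Add(Mul(Mul(-112, Rational(-1, 66)), -199), 147) = Add(Mul(Rational(56, 33), -199), 147) = Add(Rational(-11144, 33), 147) = Rational(-6293, 33)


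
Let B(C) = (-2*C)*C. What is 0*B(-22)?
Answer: 0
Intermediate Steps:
B(C) = -2*C**2
0*B(-22) = 0*(-2*(-22)**2) = 0*(-2*484) = 0*(-968) = 0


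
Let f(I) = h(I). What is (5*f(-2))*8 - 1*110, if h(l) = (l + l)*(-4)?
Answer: 530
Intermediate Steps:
h(l) = -8*l (h(l) = (2*l)*(-4) = -8*l)
f(I) = -8*I
(5*f(-2))*8 - 1*110 = (5*(-8*(-2)))*8 - 1*110 = (5*16)*8 - 110 = 80*8 - 110 = 640 - 110 = 530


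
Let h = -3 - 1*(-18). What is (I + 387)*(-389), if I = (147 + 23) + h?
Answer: -222508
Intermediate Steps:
h = 15 (h = -3 + 18 = 15)
I = 185 (I = (147 + 23) + 15 = 170 + 15 = 185)
(I + 387)*(-389) = (185 + 387)*(-389) = 572*(-389) = -222508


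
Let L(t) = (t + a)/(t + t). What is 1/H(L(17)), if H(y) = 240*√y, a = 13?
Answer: √255/3600 ≈ 0.0044358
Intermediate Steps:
L(t) = (13 + t)/(2*t) (L(t) = (t + 13)/(t + t) = (13 + t)/((2*t)) = (13 + t)*(1/(2*t)) = (13 + t)/(2*t))
1/H(L(17)) = 1/(240*√((½)*(13 + 17)/17)) = 1/(240*√((½)*(1/17)*30)) = 1/(240*√(15/17)) = 1/(240*(√255/17)) = 1/(240*√255/17) = √255/3600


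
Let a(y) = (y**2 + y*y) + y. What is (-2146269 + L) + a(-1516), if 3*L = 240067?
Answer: 7586248/3 ≈ 2.5287e+6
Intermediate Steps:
L = 240067/3 (L = (1/3)*240067 = 240067/3 ≈ 80022.)
a(y) = y + 2*y**2 (a(y) = (y**2 + y**2) + y = 2*y**2 + y = y + 2*y**2)
(-2146269 + L) + a(-1516) = (-2146269 + 240067/3) - 1516*(1 + 2*(-1516)) = -6198740/3 - 1516*(1 - 3032) = -6198740/3 - 1516*(-3031) = -6198740/3 + 4594996 = 7586248/3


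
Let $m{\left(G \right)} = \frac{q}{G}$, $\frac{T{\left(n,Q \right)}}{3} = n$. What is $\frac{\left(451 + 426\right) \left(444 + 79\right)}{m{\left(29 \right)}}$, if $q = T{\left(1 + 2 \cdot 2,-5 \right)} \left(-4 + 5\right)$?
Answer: $\frac{13301459}{15} \approx 8.8676 \cdot 10^{5}$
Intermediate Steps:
$T{\left(n,Q \right)} = 3 n$
$q = 15$ ($q = 3 \left(1 + 2 \cdot 2\right) \left(-4 + 5\right) = 3 \left(1 + 4\right) 1 = 3 \cdot 5 \cdot 1 = 15 \cdot 1 = 15$)
$m{\left(G \right)} = \frac{15}{G}$
$\frac{\left(451 + 426\right) \left(444 + 79\right)}{m{\left(29 \right)}} = \frac{\left(451 + 426\right) \left(444 + 79\right)}{15 \cdot \frac{1}{29}} = \frac{877 \cdot 523}{15 \cdot \frac{1}{29}} = \frac{458671}{\frac{15}{29}} = 458671 \cdot \frac{29}{15} = \frac{13301459}{15}$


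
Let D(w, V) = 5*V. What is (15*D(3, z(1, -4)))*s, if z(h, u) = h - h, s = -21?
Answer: 0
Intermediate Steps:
z(h, u) = 0
(15*D(3, z(1, -4)))*s = (15*(5*0))*(-21) = (15*0)*(-21) = 0*(-21) = 0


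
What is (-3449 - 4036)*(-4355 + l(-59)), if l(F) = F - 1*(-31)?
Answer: 32806755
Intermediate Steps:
l(F) = 31 + F (l(F) = F + 31 = 31 + F)
(-3449 - 4036)*(-4355 + l(-59)) = (-3449 - 4036)*(-4355 + (31 - 59)) = -7485*(-4355 - 28) = -7485*(-4383) = 32806755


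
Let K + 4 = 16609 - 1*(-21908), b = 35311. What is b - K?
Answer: -3202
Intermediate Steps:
K = 38513 (K = -4 + (16609 - 1*(-21908)) = -4 + (16609 + 21908) = -4 + 38517 = 38513)
b - K = 35311 - 1*38513 = 35311 - 38513 = -3202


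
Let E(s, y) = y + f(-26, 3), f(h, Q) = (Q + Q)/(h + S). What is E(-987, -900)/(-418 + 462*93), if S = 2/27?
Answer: -315081/14891800 ≈ -0.021158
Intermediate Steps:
S = 2/27 (S = 2*(1/27) = 2/27 ≈ 0.074074)
f(h, Q) = 2*Q/(2/27 + h) (f(h, Q) = (Q + Q)/(h + 2/27) = (2*Q)/(2/27 + h) = 2*Q/(2/27 + h))
E(s, y) = -81/350 + y (E(s, y) = y + 54*3/(2 + 27*(-26)) = y + 54*3/(2 - 702) = y + 54*3/(-700) = y + 54*3*(-1/700) = y - 81/350 = -81/350 + y)
E(-987, -900)/(-418 + 462*93) = (-81/350 - 900)/(-418 + 462*93) = -315081/(350*(-418 + 42966)) = -315081/350/42548 = -315081/350*1/42548 = -315081/14891800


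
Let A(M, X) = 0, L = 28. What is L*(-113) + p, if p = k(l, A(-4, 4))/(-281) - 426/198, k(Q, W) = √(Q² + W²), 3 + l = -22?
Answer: -29360548/9273 ≈ -3166.2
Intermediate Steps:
l = -25 (l = -3 - 22 = -25)
p = -20776/9273 (p = √((-25)² + 0²)/(-281) - 426/198 = √(625 + 0)*(-1/281) - 426*1/198 = √625*(-1/281) - 71/33 = 25*(-1/281) - 71/33 = -25/281 - 71/33 = -20776/9273 ≈ -2.2405)
L*(-113) + p = 28*(-113) - 20776/9273 = -3164 - 20776/9273 = -29360548/9273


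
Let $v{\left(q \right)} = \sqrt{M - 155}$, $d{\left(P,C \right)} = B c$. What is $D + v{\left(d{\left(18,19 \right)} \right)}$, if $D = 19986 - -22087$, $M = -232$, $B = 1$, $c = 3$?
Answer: $42073 + 3 i \sqrt{43} \approx 42073.0 + 19.672 i$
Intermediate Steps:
$d{\left(P,C \right)} = 3$ ($d{\left(P,C \right)} = 1 \cdot 3 = 3$)
$v{\left(q \right)} = 3 i \sqrt{43}$ ($v{\left(q \right)} = \sqrt{-232 - 155} = \sqrt{-387} = 3 i \sqrt{43}$)
$D = 42073$ ($D = 19986 + 22087 = 42073$)
$D + v{\left(d{\left(18,19 \right)} \right)} = 42073 + 3 i \sqrt{43}$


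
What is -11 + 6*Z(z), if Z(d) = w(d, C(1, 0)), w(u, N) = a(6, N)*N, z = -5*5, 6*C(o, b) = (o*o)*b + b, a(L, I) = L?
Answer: -11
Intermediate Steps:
C(o, b) = b/6 + b*o²/6 (C(o, b) = ((o*o)*b + b)/6 = (o²*b + b)/6 = (b*o² + b)/6 = (b + b*o²)/6 = b/6 + b*o²/6)
z = -25
w(u, N) = 6*N
Z(d) = 0 (Z(d) = 6*((⅙)*0*(1 + 1²)) = 6*((⅙)*0*(1 + 1)) = 6*((⅙)*0*2) = 6*0 = 0)
-11 + 6*Z(z) = -11 + 6*0 = -11 + 0 = -11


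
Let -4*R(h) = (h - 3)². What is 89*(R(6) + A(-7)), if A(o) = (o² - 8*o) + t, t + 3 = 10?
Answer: 39071/4 ≈ 9767.8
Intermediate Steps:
t = 7 (t = -3 + 10 = 7)
R(h) = -(-3 + h)²/4 (R(h) = -(h - 3)²/4 = -(-3 + h)²/4)
A(o) = 7 + o² - 8*o (A(o) = (o² - 8*o) + 7 = 7 + o² - 8*o)
89*(R(6) + A(-7)) = 89*(-(-3 + 6)²/4 + (7 + (-7)² - 8*(-7))) = 89*(-¼*3² + (7 + 49 + 56)) = 89*(-¼*9 + 112) = 89*(-9/4 + 112) = 89*(439/4) = 39071/4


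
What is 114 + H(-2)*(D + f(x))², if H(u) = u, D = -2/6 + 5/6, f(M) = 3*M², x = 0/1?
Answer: 227/2 ≈ 113.50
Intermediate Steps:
x = 0 (x = 0*1 = 0)
D = ½ (D = -2*⅙ + 5*(⅙) = -⅓ + ⅚ = ½ ≈ 0.50000)
114 + H(-2)*(D + f(x))² = 114 - 2*(½ + 3*0²)² = 114 - 2*(½ + 3*0)² = 114 - 2*(½ + 0)² = 114 - 2*(½)² = 114 - 2*¼ = 114 - ½ = 227/2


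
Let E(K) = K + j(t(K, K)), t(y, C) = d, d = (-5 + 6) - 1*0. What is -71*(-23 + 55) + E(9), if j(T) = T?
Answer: -2262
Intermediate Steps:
d = 1 (d = 1 + 0 = 1)
t(y, C) = 1
E(K) = 1 + K (E(K) = K + 1 = 1 + K)
-71*(-23 + 55) + E(9) = -71*(-23 + 55) + (1 + 9) = -71*32 + 10 = -2272 + 10 = -2262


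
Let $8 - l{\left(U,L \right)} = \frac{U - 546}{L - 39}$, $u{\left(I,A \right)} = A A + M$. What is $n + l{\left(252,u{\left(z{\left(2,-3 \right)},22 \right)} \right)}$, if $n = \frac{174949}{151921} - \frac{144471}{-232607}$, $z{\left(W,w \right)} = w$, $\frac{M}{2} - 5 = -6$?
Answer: $\frac{163377459913848}{15654684404821} \approx 10.436$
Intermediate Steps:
$M = -2$ ($M = 10 + 2 \left(-6\right) = 10 - 12 = -2$)
$u{\left(I,A \right)} = -2 + A^{2}$ ($u{\left(I,A \right)} = A A - 2 = A^{2} - 2 = -2 + A^{2}$)
$l{\left(U,L \right)} = 8 - \frac{-546 + U}{-39 + L}$ ($l{\left(U,L \right)} = 8 - \frac{U - 546}{L - 39} = 8 - \frac{-546 + U}{-39 + L}$)
$n = \frac{62642540834}{35337888047}$ ($n = 174949 \cdot \frac{1}{151921} - - \frac{144471}{232607} = \frac{174949}{151921} + \frac{144471}{232607} = \frac{62642540834}{35337888047} \approx 1.7727$)
$n + l{\left(252,u{\left(z{\left(2,-3 \right)},22 \right)} \right)} = \frac{62642540834}{35337888047} + \frac{234 - 252 + 8 \left(-2 + 22^{2}\right)}{-39 - \left(2 - 22^{2}\right)} = \frac{62642540834}{35337888047} + \frac{234 - 252 + 8 \left(-2 + 484\right)}{-39 + \left(-2 + 484\right)} = \frac{62642540834}{35337888047} + \frac{234 - 252 + 8 \cdot 482}{-39 + 482} = \frac{62642540834}{35337888047} + \frac{234 - 252 + 3856}{443} = \frac{62642540834}{35337888047} + \frac{1}{443} \cdot 3838 = \frac{62642540834}{35337888047} + \frac{3838}{443} = \frac{163377459913848}{15654684404821}$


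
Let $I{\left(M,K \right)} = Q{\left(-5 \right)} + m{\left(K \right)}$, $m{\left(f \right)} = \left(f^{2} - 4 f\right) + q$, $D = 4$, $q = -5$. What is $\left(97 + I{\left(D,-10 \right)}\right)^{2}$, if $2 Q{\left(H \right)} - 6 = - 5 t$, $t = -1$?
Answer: $\frac{225625}{4} \approx 56406.0$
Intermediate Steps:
$Q{\left(H \right)} = \frac{11}{2}$ ($Q{\left(H \right)} = 3 + \frac{\left(-5\right) \left(-1\right)}{2} = 3 + \frac{1}{2} \cdot 5 = 3 + \frac{5}{2} = \frac{11}{2}$)
$m{\left(f \right)} = -5 + f^{2} - 4 f$ ($m{\left(f \right)} = \left(f^{2} - 4 f\right) - 5 = -5 + f^{2} - 4 f$)
$I{\left(M,K \right)} = \frac{1}{2} + K^{2} - 4 K$ ($I{\left(M,K \right)} = \frac{11}{2} - \left(5 - K^{2} + 4 K\right) = \frac{1}{2} + K^{2} - 4 K$)
$\left(97 + I{\left(D,-10 \right)}\right)^{2} = \left(97 + \left(\frac{1}{2} + \left(-10\right)^{2} - -40\right)\right)^{2} = \left(97 + \left(\frac{1}{2} + 100 + 40\right)\right)^{2} = \left(97 + \frac{281}{2}\right)^{2} = \left(\frac{475}{2}\right)^{2} = \frac{225625}{4}$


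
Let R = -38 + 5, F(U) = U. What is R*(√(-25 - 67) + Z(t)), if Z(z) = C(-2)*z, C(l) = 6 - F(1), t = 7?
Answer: -1155 - 66*I*√23 ≈ -1155.0 - 316.52*I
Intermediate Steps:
C(l) = 5 (C(l) = 6 - 1*1 = 6 - 1 = 5)
Z(z) = 5*z
R = -33
R*(√(-25 - 67) + Z(t)) = -33*(√(-25 - 67) + 5*7) = -33*(√(-92) + 35) = -33*(2*I*√23 + 35) = -33*(35 + 2*I*√23) = -1155 - 66*I*√23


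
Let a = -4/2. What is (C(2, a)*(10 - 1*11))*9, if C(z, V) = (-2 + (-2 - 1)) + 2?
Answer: 27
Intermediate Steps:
a = -2 (a = -4*½ = -2)
C(z, V) = -3 (C(z, V) = (-2 - 3) + 2 = -5 + 2 = -3)
(C(2, a)*(10 - 1*11))*9 = -3*(10 - 1*11)*9 = -3*(10 - 11)*9 = -3*(-1)*9 = 3*9 = 27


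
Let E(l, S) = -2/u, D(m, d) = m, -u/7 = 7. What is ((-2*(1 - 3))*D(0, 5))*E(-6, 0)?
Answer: 0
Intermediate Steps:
u = -49 (u = -7*7 = -49)
E(l, S) = 2/49 (E(l, S) = -2/(-49) = -2*(-1/49) = 2/49)
((-2*(1 - 3))*D(0, 5))*E(-6, 0) = (-2*(1 - 3)*0)*(2/49) = (-2*(-2)*0)*(2/49) = (4*0)*(2/49) = 0*(2/49) = 0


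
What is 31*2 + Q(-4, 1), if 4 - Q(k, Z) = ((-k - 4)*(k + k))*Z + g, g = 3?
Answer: 63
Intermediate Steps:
Q(k, Z) = 1 - 2*Z*k*(-4 - k) (Q(k, Z) = 4 - (((-k - 4)*(k + k))*Z + 3) = 4 - (((-4 - k)*(2*k))*Z + 3) = 4 - ((2*k*(-4 - k))*Z + 3) = 4 - (2*Z*k*(-4 - k) + 3) = 4 - (3 + 2*Z*k*(-4 - k)) = 4 + (-3 - 2*Z*k*(-4 - k)) = 1 - 2*Z*k*(-4 - k))
31*2 + Q(-4, 1) = 31*2 + (1 + 2*1*(-4)**2 + 8*1*(-4)) = 62 + (1 + 2*1*16 - 32) = 62 + (1 + 32 - 32) = 62 + 1 = 63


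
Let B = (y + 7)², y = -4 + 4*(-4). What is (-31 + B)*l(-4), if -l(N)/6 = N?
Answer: 3312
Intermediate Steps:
y = -20 (y = -4 - 16 = -20)
l(N) = -6*N
B = 169 (B = (-20 + 7)² = (-13)² = 169)
(-31 + B)*l(-4) = (-31 + 169)*(-6*(-4)) = 138*24 = 3312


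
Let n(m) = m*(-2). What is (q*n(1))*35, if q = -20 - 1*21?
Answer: 2870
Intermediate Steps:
q = -41 (q = -20 - 21 = -41)
n(m) = -2*m
(q*n(1))*35 = -(-82)*35 = -41*(-2)*35 = 82*35 = 2870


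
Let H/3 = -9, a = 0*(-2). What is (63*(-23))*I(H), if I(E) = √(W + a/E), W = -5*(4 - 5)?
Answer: -1449*√5 ≈ -3240.1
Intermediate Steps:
a = 0
W = 5 (W = -5*(-1) = 5)
H = -27 (H = 3*(-9) = -27)
I(E) = √5 (I(E) = √(5 + 0/E) = √(5 + 0) = √5)
(63*(-23))*I(H) = (63*(-23))*√5 = -1449*√5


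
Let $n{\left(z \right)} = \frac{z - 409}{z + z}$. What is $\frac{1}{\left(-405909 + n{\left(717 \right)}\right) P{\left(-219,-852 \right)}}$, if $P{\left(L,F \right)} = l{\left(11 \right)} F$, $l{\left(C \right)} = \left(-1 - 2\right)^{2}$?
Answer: $\frac{239}{743889547044} \approx 3.2128 \cdot 10^{-10}$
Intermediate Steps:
$l{\left(C \right)} = 9$ ($l{\left(C \right)} = \left(-3\right)^{2} = 9$)
$n{\left(z \right)} = \frac{-409 + z}{2 z}$
$P{\left(L,F \right)} = 9 F$
$\frac{1}{\left(-405909 + n{\left(717 \right)}\right) P{\left(-219,-852 \right)}} = \frac{1}{\left(-405909 + \frac{-409 + 717}{2 \cdot 717}\right) 9 \left(-852\right)} = \frac{1}{\left(-405909 + \frac{1}{2} \cdot \frac{1}{717} \cdot 308\right) \left(-7668\right)} = \frac{1}{-405909 + \frac{154}{717}} \left(- \frac{1}{7668}\right) = \frac{1}{- \frac{291036599}{717}} \left(- \frac{1}{7668}\right) = \left(- \frac{717}{291036599}\right) \left(- \frac{1}{7668}\right) = \frac{239}{743889547044}$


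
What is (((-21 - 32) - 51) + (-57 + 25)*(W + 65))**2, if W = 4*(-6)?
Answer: 2005056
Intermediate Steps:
W = -24
(((-21 - 32) - 51) + (-57 + 25)*(W + 65))**2 = (((-21 - 32) - 51) + (-57 + 25)*(-24 + 65))**2 = ((-53 - 51) - 32*41)**2 = (-104 - 1312)**2 = (-1416)**2 = 2005056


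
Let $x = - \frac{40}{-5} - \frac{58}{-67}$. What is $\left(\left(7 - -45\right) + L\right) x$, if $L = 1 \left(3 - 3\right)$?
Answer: $\frac{30888}{67} \approx 461.02$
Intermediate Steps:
$x = \frac{594}{67}$ ($x = \left(-40\right) \left(- \frac{1}{5}\right) - - \frac{58}{67} = 8 + \frac{58}{67} = \frac{594}{67} \approx 8.8657$)
$L = 0$ ($L = 1 \cdot 0 = 0$)
$\left(\left(7 - -45\right) + L\right) x = \left(\left(7 - -45\right) + 0\right) \frac{594}{67} = \left(\left(7 + 45\right) + 0\right) \frac{594}{67} = \left(52 + 0\right) \frac{594}{67} = 52 \cdot \frac{594}{67} = \frac{30888}{67}$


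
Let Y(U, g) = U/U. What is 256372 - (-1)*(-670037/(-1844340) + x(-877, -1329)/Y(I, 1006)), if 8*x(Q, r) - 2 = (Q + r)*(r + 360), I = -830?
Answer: 965649141197/1844340 ≈ 5.2357e+5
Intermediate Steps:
Y(U, g) = 1
x(Q, r) = 1/4 + (360 + r)*(Q + r)/8 (x(Q, r) = 1/4 + ((Q + r)*(r + 360))/8 = 1/4 + ((Q + r)*(360 + r))/8 = 1/4 + ((360 + r)*(Q + r))/8 = 1/4 + (360 + r)*(Q + r)/8)
256372 - (-1)*(-670037/(-1844340) + x(-877, -1329)/Y(I, 1006)) = 256372 - (-1)*(-670037/(-1844340) + (1/4 + 45*(-877) + 45*(-1329) + (1/8)*(-1329)**2 + (1/8)*(-877)*(-1329))/1) = 256372 - (-1)*(-670037*(-1/1844340) + (1/4 - 39465 - 59805 + (1/8)*1766241 + 1165533/8)*1) = 256372 - (-1)*(670037/1844340 + (1/4 - 39465 - 59805 + 1766241/8 + 1165533/8)*1) = 256372 - (-1)*(670037/1844340 + 267202*1) = 256372 - (-1)*(670037/1844340 + 267202) = 256372 - (-1)*492812006717/1844340 = 256372 - 1*(-492812006717/1844340) = 256372 + 492812006717/1844340 = 965649141197/1844340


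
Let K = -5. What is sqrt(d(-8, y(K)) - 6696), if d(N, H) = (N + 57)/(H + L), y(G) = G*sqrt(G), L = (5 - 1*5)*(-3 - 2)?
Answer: sqrt(-167400 + 49*I*sqrt(5))/5 ≈ 0.02678 + 81.829*I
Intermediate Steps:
L = 0 (L = (5 - 5)*(-5) = 0*(-5) = 0)
y(G) = G**(3/2)
d(N, H) = (57 + N)/H (d(N, H) = (N + 57)/(H + 0) = (57 + N)/H)
sqrt(d(-8, y(K)) - 6696) = sqrt((57 - 8)/((-5)**(3/2)) - 6696) = sqrt(49/(-5*I*sqrt(5)) - 6696) = sqrt((I*sqrt(5)/25)*49 - 6696) = sqrt(49*I*sqrt(5)/25 - 6696) = sqrt(-6696 + 49*I*sqrt(5)/25)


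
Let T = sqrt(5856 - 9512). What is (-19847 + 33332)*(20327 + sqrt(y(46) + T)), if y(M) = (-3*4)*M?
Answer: 274109595 + 13485*sqrt(-552 + 2*I*sqrt(914)) ≈ 2.7413e+8 + 3.173e+5*I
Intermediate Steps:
y(M) = -12*M
T = 2*I*sqrt(914) (T = sqrt(-3656) = 2*I*sqrt(914) ≈ 60.465*I)
(-19847 + 33332)*(20327 + sqrt(y(46) + T)) = (-19847 + 33332)*(20327 + sqrt(-12*46 + 2*I*sqrt(914))) = 13485*(20327 + sqrt(-552 + 2*I*sqrt(914))) = 274109595 + 13485*sqrt(-552 + 2*I*sqrt(914))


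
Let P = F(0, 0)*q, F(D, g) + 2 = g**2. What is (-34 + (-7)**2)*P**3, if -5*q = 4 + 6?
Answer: 960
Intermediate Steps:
F(D, g) = -2 + g**2
q = -2 (q = -(4 + 6)/5 = -1/5*10 = -2)
P = 4 (P = (-2 + 0**2)*(-2) = (-2 + 0)*(-2) = -2*(-2) = 4)
(-34 + (-7)**2)*P**3 = (-34 + (-7)**2)*4**3 = (-34 + 49)*64 = 15*64 = 960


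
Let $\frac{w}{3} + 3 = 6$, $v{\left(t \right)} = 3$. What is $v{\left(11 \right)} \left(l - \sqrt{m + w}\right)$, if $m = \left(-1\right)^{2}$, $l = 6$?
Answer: $18 - 3 \sqrt{10} \approx 8.5132$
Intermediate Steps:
$w = 9$ ($w = -9 + 3 \cdot 6 = -9 + 18 = 9$)
$m = 1$
$v{\left(11 \right)} \left(l - \sqrt{m + w}\right) = 3 \left(6 - \sqrt{1 + 9}\right) = 3 \left(6 - \sqrt{10}\right) = 18 - 3 \sqrt{10}$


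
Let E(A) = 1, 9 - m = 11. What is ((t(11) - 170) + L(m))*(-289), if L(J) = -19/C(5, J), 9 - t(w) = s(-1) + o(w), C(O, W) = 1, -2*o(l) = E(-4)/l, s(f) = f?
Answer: 1137793/22 ≈ 51718.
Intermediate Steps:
m = -2 (m = 9 - 1*11 = 9 - 11 = -2)
o(l) = -1/(2*l)
t(w) = 10 + 1/(2*w) (t(w) = 9 - (-1 - 1/(2*w)) = 9 + (1 + 1/(2*w)) = 10 + 1/(2*w))
L(J) = -19 (L(J) = -19/1 = -19*1 = -19)
((t(11) - 170) + L(m))*(-289) = (((10 + (½)/11) - 170) - 19)*(-289) = (((10 + (½)*(1/11)) - 170) - 19)*(-289) = (((10 + 1/22) - 170) - 19)*(-289) = ((221/22 - 170) - 19)*(-289) = (-3519/22 - 19)*(-289) = -3937/22*(-289) = 1137793/22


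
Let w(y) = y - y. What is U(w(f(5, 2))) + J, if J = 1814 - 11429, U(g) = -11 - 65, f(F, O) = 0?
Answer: -9691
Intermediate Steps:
w(y) = 0
U(g) = -76
J = -9615
U(w(f(5, 2))) + J = -76 - 9615 = -9691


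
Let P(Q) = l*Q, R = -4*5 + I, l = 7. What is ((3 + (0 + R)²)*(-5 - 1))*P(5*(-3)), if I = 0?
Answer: 253890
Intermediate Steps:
R = -20 (R = -4*5 + 0 = -20 + 0 = -20)
P(Q) = 7*Q
((3 + (0 + R)²)*(-5 - 1))*P(5*(-3)) = ((3 + (0 - 20)²)*(-5 - 1))*(7*(5*(-3))) = ((3 + (-20)²)*(-6))*(7*(-15)) = ((3 + 400)*(-6))*(-105) = (403*(-6))*(-105) = -2418*(-105) = 253890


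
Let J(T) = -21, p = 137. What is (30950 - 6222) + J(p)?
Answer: 24707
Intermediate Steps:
(30950 - 6222) + J(p) = (30950 - 6222) - 21 = 24728 - 21 = 24707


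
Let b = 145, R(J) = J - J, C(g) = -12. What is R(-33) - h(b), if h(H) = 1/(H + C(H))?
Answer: -1/133 ≈ -0.0075188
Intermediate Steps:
R(J) = 0
h(H) = 1/(-12 + H) (h(H) = 1/(H - 12) = 1/(-12 + H))
R(-33) - h(b) = 0 - 1/(-12 + 145) = 0 - 1/133 = -1/133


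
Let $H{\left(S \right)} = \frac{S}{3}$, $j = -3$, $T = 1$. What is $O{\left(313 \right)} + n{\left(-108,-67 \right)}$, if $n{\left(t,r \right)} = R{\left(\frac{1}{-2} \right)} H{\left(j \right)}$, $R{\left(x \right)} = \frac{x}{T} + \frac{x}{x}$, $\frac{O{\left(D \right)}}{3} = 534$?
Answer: $\frac{3203}{2} \approx 1601.5$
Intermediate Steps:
$O{\left(D \right)} = 1602$ ($O{\left(D \right)} = 3 \cdot 534 = 1602$)
$H{\left(S \right)} = \frac{S}{3}$ ($H{\left(S \right)} = S \frac{1}{3} = \frac{S}{3}$)
$R{\left(x \right)} = 1 + x$ ($R{\left(x \right)} = \frac{x}{1} + \frac{x}{x} = x 1 + 1 = x + 1 = 1 + x$)
$n{\left(t,r \right)} = - \frac{1}{2}$ ($n{\left(t,r \right)} = \left(1 + \frac{1}{-2}\right) \frac{1}{3} \left(-3\right) = \left(1 - \frac{1}{2}\right) \left(-1\right) = \frac{1}{2} \left(-1\right) = - \frac{1}{2}$)
$O{\left(313 \right)} + n{\left(-108,-67 \right)} = 1602 - \frac{1}{2} = \frac{3203}{2}$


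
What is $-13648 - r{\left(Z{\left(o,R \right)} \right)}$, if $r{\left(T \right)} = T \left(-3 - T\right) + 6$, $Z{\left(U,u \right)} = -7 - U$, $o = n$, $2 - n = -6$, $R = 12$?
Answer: $-13474$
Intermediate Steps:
$n = 8$ ($n = 2 - -6 = 2 + 6 = 8$)
$o = 8$
$r{\left(T \right)} = 6 + T \left(-3 - T\right)$
$-13648 - r{\left(Z{\left(o,R \right)} \right)} = -13648 - \left(6 - \left(-7 - 8\right)^{2} - 3 \left(-7 - 8\right)\right) = -13648 - \left(6 - \left(-15\right)^{2} - -45\right) = -13648 - \left(6 - 225 + 45\right) = -13648 - -174 = -13648 + 174 = -13474$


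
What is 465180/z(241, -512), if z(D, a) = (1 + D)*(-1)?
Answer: -232590/121 ≈ -1922.2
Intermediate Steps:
z(D, a) = -1 - D
465180/z(241, -512) = 465180/(-1 - 1*241) = 465180/(-1 - 241) = 465180/(-242) = 465180*(-1/242) = -232590/121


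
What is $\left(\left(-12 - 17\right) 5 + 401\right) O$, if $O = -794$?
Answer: $-203264$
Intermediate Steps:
$\left(\left(-12 - 17\right) 5 + 401\right) O = \left(\left(-12 - 17\right) 5 + 401\right) \left(-794\right) = \left(\left(-29\right) 5 + 401\right) \left(-794\right) = \left(-145 + 401\right) \left(-794\right) = 256 \left(-794\right) = -203264$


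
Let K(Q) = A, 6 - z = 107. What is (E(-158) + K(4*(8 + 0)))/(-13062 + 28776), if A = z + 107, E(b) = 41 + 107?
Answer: 77/7857 ≈ 0.0098002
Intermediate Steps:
z = -101 (z = 6 - 1*107 = 6 - 107 = -101)
E(b) = 148
A = 6 (A = -101 + 107 = 6)
K(Q) = 6
(E(-158) + K(4*(8 + 0)))/(-13062 + 28776) = (148 + 6)/(-13062 + 28776) = 154/15714 = 154*(1/15714) = 77/7857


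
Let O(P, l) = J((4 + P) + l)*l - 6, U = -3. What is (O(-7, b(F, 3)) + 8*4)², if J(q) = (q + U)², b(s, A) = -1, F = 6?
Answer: 529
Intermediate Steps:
J(q) = (-3 + q)² (J(q) = (q - 3)² = (-3 + q)²)
O(P, l) = -6 + l*(1 + P + l)² (O(P, l) = (-3 + ((4 + P) + l))²*l - 6 = (-3 + (4 + P + l))²*l - 6 = (1 + P + l)²*l - 6 = l*(1 + P + l)² - 6 = -6 + l*(1 + P + l)²)
(O(-7, b(F, 3)) + 8*4)² = ((-6 - (1 - 7 - 1)²) + 8*4)² = ((-6 - 1*(-7)²) + 32)² = ((-6 - 1*49) + 32)² = ((-6 - 49) + 32)² = (-55 + 32)² = (-23)² = 529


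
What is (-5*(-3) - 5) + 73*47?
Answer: 3441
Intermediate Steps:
(-5*(-3) - 5) + 73*47 = (15 - 5) + 3431 = 10 + 3431 = 3441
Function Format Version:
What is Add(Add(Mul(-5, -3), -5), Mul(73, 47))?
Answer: 3441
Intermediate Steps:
Add(Add(Mul(-5, -3), -5), Mul(73, 47)) = Add(Add(15, -5), 3431) = Add(10, 3431) = 3441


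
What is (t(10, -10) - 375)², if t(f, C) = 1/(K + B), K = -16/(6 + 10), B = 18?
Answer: 40627876/289 ≈ 1.4058e+5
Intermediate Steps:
K = -1 (K = -16/16 = -16*1/16 = -1)
t(f, C) = 1/17 (t(f, C) = 1/(-1 + 18) = 1/17)
(t(10, -10) - 375)² = (1/17 - 375)² = (-6374/17)² = 40627876/289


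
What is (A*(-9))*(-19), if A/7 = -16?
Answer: -19152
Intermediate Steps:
A = -112 (A = 7*(-16) = -112)
(A*(-9))*(-19) = -112*(-9)*(-19) = 1008*(-19) = -19152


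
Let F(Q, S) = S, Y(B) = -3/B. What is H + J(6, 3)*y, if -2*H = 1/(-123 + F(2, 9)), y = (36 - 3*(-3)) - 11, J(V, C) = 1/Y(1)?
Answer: -861/76 ≈ -11.329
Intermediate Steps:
J(V, C) = -1/3 (J(V, C) = 1/(-3/1) = 1/(-3*1) = 1/(-3) = 1*(-1/3) = -1/3)
y = 34 (y = (36 + 9) - 11 = 45 - 11 = 34)
H = 1/228 (H = -1/(2*(-123 + 9)) = -1/2/(-114) = -1/2*(-1/114) = 1/228 ≈ 0.0043860)
H + J(6, 3)*y = 1/228 - 1/3*34 = 1/228 - 34/3 = -861/76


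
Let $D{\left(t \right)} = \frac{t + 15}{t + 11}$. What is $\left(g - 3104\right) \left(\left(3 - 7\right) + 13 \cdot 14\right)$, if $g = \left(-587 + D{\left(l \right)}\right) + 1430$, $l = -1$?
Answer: $- \frac{2011044}{5} \approx -4.0221 \cdot 10^{5}$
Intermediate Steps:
$D{\left(t \right)} = \frac{15 + t}{11 + t}$
$g = \frac{4222}{5}$ ($g = \left(-587 + \frac{15 - 1}{11 - 1}\right) + 1430 = \left(-587 + \frac{1}{10} \cdot 14\right) + 1430 = \left(-587 + \frac{7}{5}\right) + 1430 = - \frac{2928}{5} + 1430 = \frac{4222}{5} \approx 844.4$)
$\left(g - 3104\right) \left(\left(3 - 7\right) + 13 \cdot 14\right) = \left(\frac{4222}{5} - 3104\right) \left(\left(3 - 7\right) + 13 \cdot 14\right) = - \frac{11298 \left(-4 + 182\right)}{5} = \left(- \frac{11298}{5}\right) 178 = - \frac{2011044}{5}$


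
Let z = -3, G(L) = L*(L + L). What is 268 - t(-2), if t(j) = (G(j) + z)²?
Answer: 243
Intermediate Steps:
G(L) = 2*L² (G(L) = L*(2*L) = 2*L²)
t(j) = (-3 + 2*j²)² (t(j) = (2*j² - 3)² = (-3 + 2*j²)²)
268 - t(-2) = 268 - (-3 + 2*(-2)²)² = 268 - (-3 + 2*4)² = 268 - (-3 + 8)² = 268 - 1*5² = 268 - 1*25 = 268 - 25 = 243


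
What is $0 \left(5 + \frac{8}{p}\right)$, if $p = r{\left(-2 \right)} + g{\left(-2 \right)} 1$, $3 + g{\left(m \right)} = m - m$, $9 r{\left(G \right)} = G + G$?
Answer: $0$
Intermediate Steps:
$r{\left(G \right)} = \frac{2 G}{9}$ ($r{\left(G \right)} = \frac{G + G}{9} = \frac{2 G}{9}$)
$g{\left(m \right)} = -3$ ($g{\left(m \right)} = -3 + \left(m - m\right) = -3 + 0 = -3$)
$p = - \frac{31}{9}$ ($p = \frac{2}{9} \left(-2\right) - 3 = - \frac{4}{9} - 3 = - \frac{31}{9} \approx -3.4444$)
$0 \left(5 + \frac{8}{p}\right) = 0 \left(5 + \frac{8}{- \frac{31}{9}}\right) = 0 \left(5 + 8 \left(- \frac{9}{31}\right)\right) = 0 \left(5 - \frac{72}{31}\right) = 0 \cdot \frac{83}{31} = 0$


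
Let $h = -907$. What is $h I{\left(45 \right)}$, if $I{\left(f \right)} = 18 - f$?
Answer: $24489$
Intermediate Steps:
$h I{\left(45 \right)} = - 907 \left(18 - 45\right) = \left(-907\right) \left(-27\right) = 24489$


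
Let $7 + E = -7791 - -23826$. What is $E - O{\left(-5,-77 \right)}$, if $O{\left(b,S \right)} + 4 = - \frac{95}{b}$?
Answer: $16013$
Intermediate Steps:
$E = 16028$ ($E = -7 - -16035 = -7 + \left(-7791 + 23826\right) = -7 + 16035 = 16028$)
$O{\left(b,S \right)} = -4 - \frac{95}{b}$
$E - O{\left(-5,-77 \right)} = 16028 - \left(-4 - \frac{95}{-5}\right) = 16028 - \left(-4 - -19\right) = 16028 - \left(-4 + 19\right) = 16028 - 15 = 16013$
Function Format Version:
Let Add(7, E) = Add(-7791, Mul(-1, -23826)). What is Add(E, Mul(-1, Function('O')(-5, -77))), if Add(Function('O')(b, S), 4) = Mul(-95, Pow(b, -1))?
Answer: 16013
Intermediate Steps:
E = 16028 (E = Add(-7, Add(-7791, Mul(-1, -23826))) = Add(-7, Add(-7791, 23826)) = Add(-7, 16035) = 16028)
Function('O')(b, S) = Add(-4, Mul(-95, Pow(b, -1)))
Add(E, Mul(-1, Function('O')(-5, -77))) = Add(16028, Mul(-1, Add(-4, Mul(-95, Pow(-5, -1))))) = Add(16028, Mul(-1, Add(-4, Mul(-95, Rational(-1, 5))))) = Add(16028, Mul(-1, Add(-4, 19))) = Add(16028, Mul(-1, 15)) = Add(16028, -15) = 16013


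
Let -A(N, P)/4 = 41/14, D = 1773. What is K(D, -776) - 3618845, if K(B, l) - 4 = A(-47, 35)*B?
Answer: -25477273/7 ≈ -3.6396e+6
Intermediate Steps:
A(N, P) = -82/7 (A(N, P) = -164/14 = -4*41/14 = -82/7)
K(B, l) = 4 - 82*B/7
K(D, -776) - 3618845 = (4 - 82/7*1773) - 3618845 = (4 - 145386/7) - 3618845 = -145358/7 - 3618845 = -25477273/7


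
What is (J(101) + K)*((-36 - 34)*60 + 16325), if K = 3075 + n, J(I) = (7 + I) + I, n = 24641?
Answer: 338590625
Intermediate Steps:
J(I) = 7 + 2*I
K = 27716 (K = 3075 + 24641 = 27716)
(J(101) + K)*((-36 - 34)*60 + 16325) = ((7 + 2*101) + 27716)*((-36 - 34)*60 + 16325) = ((7 + 202) + 27716)*(-70*60 + 16325) = (209 + 27716)*(-4200 + 16325) = 27925*12125 = 338590625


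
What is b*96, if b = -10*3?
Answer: -2880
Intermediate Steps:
b = -30 (b = -5*6 = -30)
b*96 = -30*96 = -2880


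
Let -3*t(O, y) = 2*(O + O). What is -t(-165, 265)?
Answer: -220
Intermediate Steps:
t(O, y) = -4*O/3 (t(O, y) = -2*(O + O)/3 = -2*2*O/3 = -4*O/3)
-t(-165, 265) = -(-4)*(-165)/3 = -1*220 = -220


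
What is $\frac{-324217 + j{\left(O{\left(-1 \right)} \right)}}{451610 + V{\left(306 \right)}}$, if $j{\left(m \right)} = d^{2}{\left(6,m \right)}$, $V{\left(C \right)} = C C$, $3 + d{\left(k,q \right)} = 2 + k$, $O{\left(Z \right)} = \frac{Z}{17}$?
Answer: $- \frac{162096}{272623} \approx -0.59458$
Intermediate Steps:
$O{\left(Z \right)} = \frac{Z}{17}$ ($O{\left(Z \right)} = Z \frac{1}{17} = \frac{Z}{17}$)
$d{\left(k,q \right)} = -1 + k$ ($d{\left(k,q \right)} = -3 + \left(2 + k\right) = -1 + k$)
$V{\left(C \right)} = C^{2}$
$j{\left(m \right)} = 25$ ($j{\left(m \right)} = \left(-1 + 6\right)^{2} = 5^{2} = 25$)
$\frac{-324217 + j{\left(O{\left(-1 \right)} \right)}}{451610 + V{\left(306 \right)}} = \frac{-324217 + 25}{451610 + 306^{2}} = - \frac{324192}{451610 + 93636} = - \frac{324192}{545246} = \left(-324192\right) \frac{1}{545246} = - \frac{162096}{272623}$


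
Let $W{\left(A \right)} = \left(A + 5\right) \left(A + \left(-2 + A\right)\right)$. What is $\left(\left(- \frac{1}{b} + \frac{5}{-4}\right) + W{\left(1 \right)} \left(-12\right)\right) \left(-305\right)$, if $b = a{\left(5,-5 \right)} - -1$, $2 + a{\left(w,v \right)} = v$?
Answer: $\frac{3965}{12} \approx 330.42$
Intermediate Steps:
$a{\left(w,v \right)} = -2 + v$
$W{\left(A \right)} = \left(-2 + 2 A\right) \left(5 + A\right)$ ($W{\left(A \right)} = \left(5 + A\right) \left(-2 + 2 A\right) = \left(-2 + 2 A\right) \left(5 + A\right)$)
$b = -6$ ($b = \left(-2 - 5\right) - -1 = -7 + 1 = -6$)
$\left(\left(- \frac{1}{b} + \frac{5}{-4}\right) + W{\left(1 \right)} \left(-12\right)\right) \left(-305\right) = \left(\left(- \frac{1}{-6} + \frac{5}{-4}\right) + \left(-10 + 2 \cdot 1^{2} + 8 \cdot 1\right) \left(-12\right)\right) \left(-305\right) = \left(\left(\left(-1\right) \left(- \frac{1}{6}\right) + 5 \left(- \frac{1}{4}\right)\right) + \left(-10 + 2 \cdot 1 + 8\right) \left(-12\right)\right) \left(-305\right) = \left(\left(\frac{1}{6} - \frac{5}{4}\right) + \left(-10 + 2 + 8\right) \left(-12\right)\right) \left(-305\right) = \left(- \frac{13}{12} + 0 \left(-12\right)\right) \left(-305\right) = \left(- \frac{13}{12} + 0\right) \left(-305\right) = \left(- \frac{13}{12}\right) \left(-305\right) = \frac{3965}{12}$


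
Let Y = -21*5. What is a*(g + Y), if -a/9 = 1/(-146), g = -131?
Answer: -1062/73 ≈ -14.548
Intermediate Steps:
a = 9/146 (a = -9/(-146) = -9*(-1/146) = 9/146 ≈ 0.061644)
Y = -105
a*(g + Y) = 9*(-131 - 105)/146 = (9/146)*(-236) = -1062/73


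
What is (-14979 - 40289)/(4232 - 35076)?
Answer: 13817/7711 ≈ 1.7919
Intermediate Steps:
(-14979 - 40289)/(4232 - 35076) = -55268/(-30844) = -55268*(-1/30844) = 13817/7711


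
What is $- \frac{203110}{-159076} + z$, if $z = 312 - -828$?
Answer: $\frac{90774875}{79538} \approx 1141.3$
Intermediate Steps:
$z = 1140$ ($z = 312 + 828 = 1140$)
$- \frac{203110}{-159076} + z = - \frac{203110}{-159076} + 1140 = \left(-203110\right) \left(- \frac{1}{159076}\right) + 1140 = \frac{101555}{79538} + 1140 = \frac{90774875}{79538}$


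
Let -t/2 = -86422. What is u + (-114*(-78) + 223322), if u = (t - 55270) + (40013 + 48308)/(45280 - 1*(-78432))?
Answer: 43273061377/123712 ≈ 3.4979e+5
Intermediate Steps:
t = 172844 (t = -2*(-86422) = 172844)
u = 14545403009/123712 (u = (172844 - 55270) + (40013 + 48308)/(45280 - 1*(-78432)) = 117574 + 88321/(45280 + 78432) = 117574 + 88321/123712 = 14545403009/123712 ≈ 1.1757e+5)
u + (-114*(-78) + 223322) = 14545403009/123712 + (-114*(-78) + 223322) = 14545403009/123712 + (8892 + 223322) = 14545403009/123712 + 232214 = 43273061377/123712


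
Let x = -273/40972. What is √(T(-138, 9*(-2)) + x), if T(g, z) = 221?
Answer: √92745642977/20486 ≈ 14.866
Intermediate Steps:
x = -273/40972 (x = -273*1/40972 = -273/40972 ≈ -0.0066631)
√(T(-138, 9*(-2)) + x) = √(221 - 273/40972) = √(9054539/40972) = √92745642977/20486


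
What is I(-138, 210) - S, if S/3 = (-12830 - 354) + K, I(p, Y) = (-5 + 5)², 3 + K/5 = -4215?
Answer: 102822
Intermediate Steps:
K = -21090 (K = -15 + 5*(-4215) = -15 - 21075 = -21090)
I(p, Y) = 0 (I(p, Y) = 0² = 0)
S = -102822 (S = 3*((-12830 - 354) - 21090) = 3*(-13184 - 21090) = 3*(-34274) = -102822)
I(-138, 210) - S = 0 - 1*(-102822) = 0 + 102822 = 102822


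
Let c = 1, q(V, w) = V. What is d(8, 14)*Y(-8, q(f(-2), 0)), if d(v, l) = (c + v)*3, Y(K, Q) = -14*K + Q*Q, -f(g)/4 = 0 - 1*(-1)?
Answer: 3456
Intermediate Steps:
f(g) = -4 (f(g) = -4*(0 - 1*(-1)) = -4*(0 + 1) = -4*1 = -4)
Y(K, Q) = Q² - 14*K (Y(K, Q) = -14*K + Q² = Q² - 14*K)
d(v, l) = 3 + 3*v (d(v, l) = (1 + v)*3 = 3 + 3*v)
d(8, 14)*Y(-8, q(f(-2), 0)) = (3 + 3*8)*((-4)² - 14*(-8)) = (3 + 24)*(16 + 112) = 27*128 = 3456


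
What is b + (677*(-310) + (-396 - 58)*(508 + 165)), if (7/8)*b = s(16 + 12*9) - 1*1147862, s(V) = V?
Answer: -12789788/7 ≈ -1.8271e+6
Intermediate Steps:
b = -9181904/7 (b = 8*((16 + 12*9) - 1*1147862)/7 = 8*((16 + 108) - 1147862)/7 = 8*(124 - 1147862)/7 = (8/7)*(-1147738) = -9181904/7 ≈ -1.3117e+6)
b + (677*(-310) + (-396 - 58)*(508 + 165)) = -9181904/7 + (677*(-310) + (-396 - 58)*(508 + 165)) = -9181904/7 + (-209870 - 454*673) = -9181904/7 + (-209870 - 305542) = -9181904/7 - 515412 = -12789788/7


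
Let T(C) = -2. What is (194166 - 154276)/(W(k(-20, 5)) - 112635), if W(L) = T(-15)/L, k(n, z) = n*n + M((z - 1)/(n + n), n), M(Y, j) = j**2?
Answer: -15956000/45054001 ≈ -0.35415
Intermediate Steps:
k(n, z) = 2*n**2 (k(n, z) = n*n + n**2 = n**2 + n**2 = 2*n**2)
W(L) = -2/L
(194166 - 154276)/(W(k(-20, 5)) - 112635) = (194166 - 154276)/(-2/(2*(-20)**2) - 112635) = 39890/(-2/(2*400) - 112635) = 39890/(-2/800 - 112635) = 39890/(-2*1/800 - 112635) = 39890/(-1/400 - 112635) = 39890/(-45054001/400) = 39890*(-400/45054001) = -15956000/45054001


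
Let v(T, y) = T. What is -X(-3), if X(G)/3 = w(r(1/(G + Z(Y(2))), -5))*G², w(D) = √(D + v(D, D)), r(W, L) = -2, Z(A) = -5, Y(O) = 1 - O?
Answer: -54*I ≈ -54.0*I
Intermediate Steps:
w(D) = √2*√D (w(D) = √(D + D) = √(2*D) = √2*√D)
X(G) = 6*I*G² (X(G) = 3*((√2*√(-2))*G²) = 3*((√2*(I*√2))*G²) = 3*((2*I)*G²) = 3*(2*I*G²) = 6*I*G²)
-X(-3) = -6*I*(-3)² = -6*I*9 = -54*I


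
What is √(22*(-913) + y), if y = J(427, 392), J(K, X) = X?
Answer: I*√19694 ≈ 140.34*I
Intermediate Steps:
y = 392
√(22*(-913) + y) = √(22*(-913) + 392) = √(-20086 + 392) = √(-19694) = I*√19694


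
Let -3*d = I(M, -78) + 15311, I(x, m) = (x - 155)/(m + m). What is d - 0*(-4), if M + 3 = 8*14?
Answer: -1194281/234 ≈ -5103.8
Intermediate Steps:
M = 109 (M = -3 + 8*14 = -3 + 112 = 109)
I(x, m) = (-155 + x)/(2*m) (I(x, m) = (-155 + x)/((2*m)) = (-155 + x)*(1/(2*m)) = (-155 + x)/(2*m))
d = -1194281/234 (d = -((½)*(-155 + 109)/(-78) + 15311)/3 = -((½)*(-1/78)*(-46) + 15311)/3 = -(23/78 + 15311)/3 = -⅓*1194281/78 = -1194281/234 ≈ -5103.8)
d - 0*(-4) = -1194281/234 - 0*(-4) = -1194281/234 - 2177*0 = -1194281/234 + 0 = -1194281/234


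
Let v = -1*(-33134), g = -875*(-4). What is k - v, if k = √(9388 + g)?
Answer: -33134 + 6*√358 ≈ -33021.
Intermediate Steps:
g = 3500
k = 6*√358 (k = √(9388 + 3500) = √12888 = 6*√358 ≈ 113.53)
v = 33134
k - v = 6*√358 - 1*33134 = 6*√358 - 33134 = -33134 + 6*√358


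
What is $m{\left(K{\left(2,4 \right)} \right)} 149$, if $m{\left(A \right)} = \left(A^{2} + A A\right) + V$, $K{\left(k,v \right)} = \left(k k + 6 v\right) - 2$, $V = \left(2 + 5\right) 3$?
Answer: $204577$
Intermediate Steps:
$V = 21$ ($V = 7 \cdot 3 = 21$)
$K{\left(k,v \right)} = -2 + k^{2} + 6 v$ ($K{\left(k,v \right)} = \left(k^{2} + 6 v\right) - 2 = -2 + k^{2} + 6 v$)
$m{\left(A \right)} = 21 + 2 A^{2}$ ($m{\left(A \right)} = \left(A^{2} + A A\right) + 21 = \left(A^{2} + A^{2}\right) + 21 = 2 A^{2} + 21 = 21 + 2 A^{2}$)
$m{\left(K{\left(2,4 \right)} \right)} 149 = \left(21 + 2 \left(-2 + 2^{2} + 6 \cdot 4\right)^{2}\right) 149 = \left(21 + 2 \left(-2 + 4 + 24\right)^{2}\right) 149 = \left(21 + 2 \cdot 26^{2}\right) 149 = \left(21 + 2 \cdot 676\right) 149 = \left(21 + 1352\right) 149 = 1373 \cdot 149 = 204577$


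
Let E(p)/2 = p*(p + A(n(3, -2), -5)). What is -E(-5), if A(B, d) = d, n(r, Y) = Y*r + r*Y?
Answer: -100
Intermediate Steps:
n(r, Y) = 2*Y*r (n(r, Y) = Y*r + Y*r = 2*Y*r)
E(p) = 2*p*(-5 + p) (E(p) = 2*(p*(p - 5)) = 2*(p*(-5 + p)) = 2*p*(-5 + p))
-E(-5) = -2*(-5)*(-5 - 5) = -2*(-5)*(-10) = -1*100 = -100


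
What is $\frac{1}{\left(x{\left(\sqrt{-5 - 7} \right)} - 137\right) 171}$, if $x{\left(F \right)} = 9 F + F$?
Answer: $- \frac{137}{3414699} - \frac{20 i \sqrt{3}}{3414699} \approx -4.0121 \cdot 10^{-5} - 1.0145 \cdot 10^{-5} i$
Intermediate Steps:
$x{\left(F \right)} = 10 F$
$\frac{1}{\left(x{\left(\sqrt{-5 - 7} \right)} - 137\right) 171} = \frac{1}{\left(10 \sqrt{-5 - 7} - 137\right) 171} = \frac{1}{\left(10 \sqrt{-12} - 137\right) 171} = \frac{1}{\left(10 \cdot 2 i \sqrt{3} - 137\right) 171} = \frac{1}{\left(20 i \sqrt{3} - 137\right) 171} = \frac{1}{\left(-137 + 20 i \sqrt{3}\right) 171} = \frac{1}{-23427 + 3420 i \sqrt{3}}$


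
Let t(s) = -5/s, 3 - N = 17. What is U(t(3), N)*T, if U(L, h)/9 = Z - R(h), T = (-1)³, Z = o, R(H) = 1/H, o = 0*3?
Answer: -9/14 ≈ -0.64286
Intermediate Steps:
N = -14 (N = 3 - 1*17 = 3 - 17 = -14)
o = 0
Z = 0
T = -1
U(L, h) = -9/h (U(L, h) = 9*(0 - 1/h) = 9*(-1/h) = -9/h)
U(t(3), N)*T = -9/(-14)*(-1) = -9*(-1/14)*(-1) = (9/14)*(-1) = -9/14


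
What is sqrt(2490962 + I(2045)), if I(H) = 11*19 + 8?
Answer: sqrt(2491179) ≈ 1578.3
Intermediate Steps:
I(H) = 217 (I(H) = 209 + 8 = 217)
sqrt(2490962 + I(2045)) = sqrt(2490962 + 217) = sqrt(2491179)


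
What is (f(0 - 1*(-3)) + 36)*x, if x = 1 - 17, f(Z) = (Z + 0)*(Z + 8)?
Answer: -1104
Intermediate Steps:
f(Z) = Z*(8 + Z)
x = -16
(f(0 - 1*(-3)) + 36)*x = ((0 - 1*(-3))*(8 + (0 - 1*(-3))) + 36)*(-16) = ((0 + 3)*(8 + (0 + 3)) + 36)*(-16) = (3*(8 + 3) + 36)*(-16) = (3*11 + 36)*(-16) = (33 + 36)*(-16) = 69*(-16) = -1104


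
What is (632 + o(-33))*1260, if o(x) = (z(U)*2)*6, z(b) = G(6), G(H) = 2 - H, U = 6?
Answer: 735840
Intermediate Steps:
z(b) = -4 (z(b) = 2 - 1*6 = 2 - 6 = -4)
o(x) = -48 (o(x) = -4*2*6 = -8*6 = -48)
(632 + o(-33))*1260 = (632 - 48)*1260 = 584*1260 = 735840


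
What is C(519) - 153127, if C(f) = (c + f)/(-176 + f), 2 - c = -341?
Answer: -52521699/343 ≈ -1.5312e+5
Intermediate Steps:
c = 343 (c = 2 - 1*(-341) = 2 + 341 = 343)
C(f) = (343 + f)/(-176 + f)
C(519) - 153127 = (343 + 519)/(-176 + 519) - 153127 = 862/343 - 153127 = -52521699/343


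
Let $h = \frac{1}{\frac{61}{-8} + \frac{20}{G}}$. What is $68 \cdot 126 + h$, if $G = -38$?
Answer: $\frac{10615600}{1239} \approx 8567.9$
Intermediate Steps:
$h = - \frac{152}{1239}$ ($h = \frac{1}{\frac{61}{-8} + \frac{20}{-38}} = \frac{1}{61 \left(- \frac{1}{8}\right) + 20 \left(- \frac{1}{38}\right)} = \frac{1}{- \frac{61}{8} - \frac{10}{19}} = \frac{1}{- \frac{1239}{152}} = - \frac{152}{1239} \approx -0.12268$)
$68 \cdot 126 + h = 68 \cdot 126 - \frac{152}{1239} = 8568 - \frac{152}{1239} = \frac{10615600}{1239}$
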